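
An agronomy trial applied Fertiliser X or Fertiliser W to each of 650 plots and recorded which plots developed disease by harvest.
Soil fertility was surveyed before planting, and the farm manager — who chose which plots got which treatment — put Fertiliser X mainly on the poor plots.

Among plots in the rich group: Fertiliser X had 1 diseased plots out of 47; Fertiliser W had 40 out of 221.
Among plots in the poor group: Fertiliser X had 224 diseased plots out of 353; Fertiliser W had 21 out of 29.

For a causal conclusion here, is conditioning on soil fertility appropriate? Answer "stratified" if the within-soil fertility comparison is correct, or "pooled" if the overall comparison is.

Fertiliser X is lower inside every soil fertility stratum but Fertiliser W is lower in aggregate. Whether to stratify depends on how soil fertility relates to the fertiliser.
Soil fertility differs across fertilisers for reasons unrelated to any effect of the fertiliser itself, and it separately predicts the outcome — a classic confounder. We must compare within soil fertility levels.
Within each level — rich: 2.1% vs 18.1%; poor: 63.5% vs 72.4% — Fertiliser X is lower every time.

stratified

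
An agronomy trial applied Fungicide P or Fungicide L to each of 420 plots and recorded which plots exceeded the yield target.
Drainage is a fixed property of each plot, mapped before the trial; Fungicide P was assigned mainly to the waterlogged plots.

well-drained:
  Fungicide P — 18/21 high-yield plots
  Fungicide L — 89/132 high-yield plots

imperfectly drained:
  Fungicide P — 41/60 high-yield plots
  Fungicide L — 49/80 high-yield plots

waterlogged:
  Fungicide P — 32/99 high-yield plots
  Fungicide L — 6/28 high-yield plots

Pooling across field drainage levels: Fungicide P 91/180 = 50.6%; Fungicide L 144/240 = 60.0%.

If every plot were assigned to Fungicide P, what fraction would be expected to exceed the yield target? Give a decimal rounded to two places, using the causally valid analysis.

0.64

Fungicide P is higher inside every field drainage stratum but Fungicide L is higher in aggregate. Whether to stratify depends on how field drainage relates to the fungicide.
Nothing the fungicide does changes field drainage; the imbalance is an allocation artefact. With field drainage also predicting the outcome, the pooled figure is confounded, and the within-stratum comparison is the causal one.
Standardising Fungicide P to the population field drainage mix: 0.364·18/21 + 0.333·41/60 + 0.302·32/99 = 0.638.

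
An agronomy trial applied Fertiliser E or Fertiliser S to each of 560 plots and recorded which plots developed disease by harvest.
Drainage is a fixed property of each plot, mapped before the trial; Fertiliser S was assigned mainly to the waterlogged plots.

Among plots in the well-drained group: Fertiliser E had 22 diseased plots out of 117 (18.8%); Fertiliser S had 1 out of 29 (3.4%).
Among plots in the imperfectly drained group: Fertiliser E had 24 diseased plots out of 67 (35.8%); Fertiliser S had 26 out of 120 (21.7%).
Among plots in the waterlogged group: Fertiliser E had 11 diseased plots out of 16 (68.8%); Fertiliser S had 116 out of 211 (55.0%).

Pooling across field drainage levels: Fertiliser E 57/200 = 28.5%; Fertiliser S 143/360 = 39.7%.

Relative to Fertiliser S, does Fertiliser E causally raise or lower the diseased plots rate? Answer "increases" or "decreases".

Field drainage is set before the fertiliser has any effect — it is not caused by the fertiliser — and it independently drives the outcome. That makes it a confounder, so the causal comparison is within field drainage levels.
Within each level — well-drained: 18.8% vs 3.4%; imperfectly drained: 35.8% vs 21.7%; waterlogged: 68.8% vs 55.0% — Fertiliser S is lower every time.

increases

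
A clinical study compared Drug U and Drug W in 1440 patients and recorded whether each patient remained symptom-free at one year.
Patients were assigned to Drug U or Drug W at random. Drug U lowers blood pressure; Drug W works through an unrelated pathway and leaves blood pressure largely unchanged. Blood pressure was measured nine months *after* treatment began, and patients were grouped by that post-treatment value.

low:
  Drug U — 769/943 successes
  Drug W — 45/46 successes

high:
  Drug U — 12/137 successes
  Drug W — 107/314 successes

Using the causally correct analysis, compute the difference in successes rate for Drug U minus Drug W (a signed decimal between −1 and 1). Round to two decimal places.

Blood pressure is downstream of the drug. One should not condition on a consequence of treatment, so the overall rates are the right comparison.
The causal difference is the pooled difference: 0.723 − 0.422 = +0.301.

+0.30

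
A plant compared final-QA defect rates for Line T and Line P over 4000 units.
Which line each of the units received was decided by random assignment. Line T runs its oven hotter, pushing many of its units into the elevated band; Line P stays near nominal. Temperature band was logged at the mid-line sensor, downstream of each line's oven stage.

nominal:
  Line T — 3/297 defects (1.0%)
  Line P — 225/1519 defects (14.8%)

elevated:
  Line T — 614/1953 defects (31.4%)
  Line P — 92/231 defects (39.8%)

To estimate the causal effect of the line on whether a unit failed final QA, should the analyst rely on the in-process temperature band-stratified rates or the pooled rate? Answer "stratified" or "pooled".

In-process temperature band is recorded after the line and is itself shifted by it — it sits on the causal path from line to outcome. Conditioning on a mediator would strip out part of the effect we want; the pooled comparison gives the total causal effect.
Pooled: Line T 27.4% vs Line P 18.1%; Line P is lower overall.

pooled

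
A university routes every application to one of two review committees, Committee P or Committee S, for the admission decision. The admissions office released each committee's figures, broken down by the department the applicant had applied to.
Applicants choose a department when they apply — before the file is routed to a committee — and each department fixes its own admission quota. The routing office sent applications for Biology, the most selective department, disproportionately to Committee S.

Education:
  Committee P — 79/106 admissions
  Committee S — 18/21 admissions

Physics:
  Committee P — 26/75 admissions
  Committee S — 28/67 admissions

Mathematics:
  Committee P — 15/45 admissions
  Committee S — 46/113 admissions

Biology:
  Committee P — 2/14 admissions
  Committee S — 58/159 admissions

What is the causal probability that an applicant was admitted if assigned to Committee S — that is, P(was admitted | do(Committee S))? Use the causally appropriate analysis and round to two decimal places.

0.49

Department is set before the review committee has any effect — it is not caused by the review committee — and it independently drives the outcome. That makes it a confounder, so the causal comparison is within department levels.
Standardising Committee S to the population department mix: 0.212·18/21 + 0.237·28/67 + 0.263·46/113 + 0.288·58/159 = 0.493.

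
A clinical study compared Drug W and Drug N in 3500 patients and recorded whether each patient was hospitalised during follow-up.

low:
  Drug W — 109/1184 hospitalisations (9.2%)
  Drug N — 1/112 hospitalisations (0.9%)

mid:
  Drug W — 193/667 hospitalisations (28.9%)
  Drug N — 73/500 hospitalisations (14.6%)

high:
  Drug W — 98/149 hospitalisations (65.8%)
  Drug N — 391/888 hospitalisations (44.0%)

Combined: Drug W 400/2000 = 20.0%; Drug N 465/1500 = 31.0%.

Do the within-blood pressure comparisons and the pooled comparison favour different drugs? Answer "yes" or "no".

Within each blood pressure level (low 9.2% vs 0.9%; mid 28.9% vs 14.6%; high 65.8% vs 44.0%), Drug N has the lower rate every time. Pooled: 20.0% vs 31.0% — Drug W has the lower rate overall. The two comparisons disagree.

yes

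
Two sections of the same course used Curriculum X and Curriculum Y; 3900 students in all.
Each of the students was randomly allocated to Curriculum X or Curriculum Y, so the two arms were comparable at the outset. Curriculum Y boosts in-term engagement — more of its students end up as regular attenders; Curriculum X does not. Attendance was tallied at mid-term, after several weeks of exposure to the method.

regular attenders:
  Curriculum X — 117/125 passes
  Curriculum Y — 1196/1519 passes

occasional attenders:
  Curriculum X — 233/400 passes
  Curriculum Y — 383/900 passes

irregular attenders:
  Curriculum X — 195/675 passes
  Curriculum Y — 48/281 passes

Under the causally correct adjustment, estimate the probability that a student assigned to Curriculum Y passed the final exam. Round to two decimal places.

Mid-term attendance lies on the pathway teaching method → mid-term attendance → outcome, so adjusting for it blocks the indirect effect. For the total causal effect of teaching method, use the unadjusted pooled rates.
So P(outcome | do(Curriculum Y)) is just the pooled rate for Curriculum Y: 1627/2700 = 0.603.

0.60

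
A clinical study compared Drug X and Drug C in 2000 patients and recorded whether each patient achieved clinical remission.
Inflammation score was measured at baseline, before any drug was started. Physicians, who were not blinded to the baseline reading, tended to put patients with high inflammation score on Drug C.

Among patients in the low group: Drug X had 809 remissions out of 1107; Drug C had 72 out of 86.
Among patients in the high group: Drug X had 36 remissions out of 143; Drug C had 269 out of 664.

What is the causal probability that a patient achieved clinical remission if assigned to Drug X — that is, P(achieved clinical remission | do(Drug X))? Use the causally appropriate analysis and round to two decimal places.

0.54

Inflammation score satisfies the back-door criterion: it is not a descendant of the drug, and it blocks the spurious path from drug to outcome. Adjusting for it (i.e., using the within-inflammation score rates) gives the causal effect.
Standardising Drug X to the population inflammation score mix: 0.597·809/1107 + 0.404·36/143 = 0.538.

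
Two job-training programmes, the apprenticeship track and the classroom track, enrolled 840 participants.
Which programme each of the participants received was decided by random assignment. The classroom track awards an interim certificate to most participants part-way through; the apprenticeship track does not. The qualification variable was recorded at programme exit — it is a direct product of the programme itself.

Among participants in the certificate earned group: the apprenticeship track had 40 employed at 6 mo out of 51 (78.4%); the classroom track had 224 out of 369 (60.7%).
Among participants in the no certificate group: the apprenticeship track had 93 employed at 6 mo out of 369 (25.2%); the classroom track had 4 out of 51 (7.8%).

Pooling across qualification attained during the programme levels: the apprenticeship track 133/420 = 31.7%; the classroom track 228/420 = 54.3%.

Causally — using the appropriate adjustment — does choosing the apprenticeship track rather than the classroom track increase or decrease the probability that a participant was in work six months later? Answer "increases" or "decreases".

decreases

Within every qualification attained during the programme level the apprenticeship track has the higher rate, yet pooled the classroom track does — Simpson's reversal.
The distribution of qualification attained during the programme is itself part of what the programme does — it is an intermediate outcome. Holding it fixed would remove that part of the effect; the total effect is the pooled difference.
Pooled: the apprenticeship track 31.7% vs the classroom track 54.3%; the classroom track is higher overall.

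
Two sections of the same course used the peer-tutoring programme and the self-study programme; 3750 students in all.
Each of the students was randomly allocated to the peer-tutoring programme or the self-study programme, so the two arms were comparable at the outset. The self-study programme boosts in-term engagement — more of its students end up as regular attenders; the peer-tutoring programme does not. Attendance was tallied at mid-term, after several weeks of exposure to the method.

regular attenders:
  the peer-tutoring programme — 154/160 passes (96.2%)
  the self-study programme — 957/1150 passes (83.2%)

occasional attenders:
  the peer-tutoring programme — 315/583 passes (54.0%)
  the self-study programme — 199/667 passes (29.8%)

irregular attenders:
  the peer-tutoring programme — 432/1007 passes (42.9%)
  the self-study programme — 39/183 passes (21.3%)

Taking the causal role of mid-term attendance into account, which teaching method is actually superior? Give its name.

the self-study programme

Stratifying would compare teaching methods among students the teaching methods themselves sorted into mid-term attendance groups — a form of selection on an intermediate. The unconditioned pooled rates give the total causal effect.
Pooled: the peer-tutoring programme 51.5% vs the self-study programme 59.8%; the self-study programme is higher overall.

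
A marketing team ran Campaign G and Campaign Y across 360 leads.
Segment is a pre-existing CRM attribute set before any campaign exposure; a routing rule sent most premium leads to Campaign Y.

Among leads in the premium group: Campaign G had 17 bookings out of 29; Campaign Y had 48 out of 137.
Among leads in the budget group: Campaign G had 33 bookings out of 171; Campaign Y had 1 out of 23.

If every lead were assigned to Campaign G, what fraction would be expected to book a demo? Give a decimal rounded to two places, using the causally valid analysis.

0.37

Nothing the campaign does changes customer segment; the imbalance is an allocation artefact. With customer segment also predicting the outcome, the pooled figure is confounded, and the within-stratum comparison is the causal one.
Standardising Campaign G to the population customer segment mix: 0.461·17/29 + 0.539·33/171 = 0.374.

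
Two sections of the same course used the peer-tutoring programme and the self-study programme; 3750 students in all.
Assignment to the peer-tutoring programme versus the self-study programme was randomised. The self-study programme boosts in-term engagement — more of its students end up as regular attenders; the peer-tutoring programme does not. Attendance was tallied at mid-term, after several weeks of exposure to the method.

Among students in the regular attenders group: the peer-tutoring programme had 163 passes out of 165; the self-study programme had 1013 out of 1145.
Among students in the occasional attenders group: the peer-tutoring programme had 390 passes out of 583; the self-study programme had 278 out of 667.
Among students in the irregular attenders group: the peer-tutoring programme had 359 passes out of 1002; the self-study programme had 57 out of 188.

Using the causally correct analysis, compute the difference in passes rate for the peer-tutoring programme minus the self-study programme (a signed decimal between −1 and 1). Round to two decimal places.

-0.15

Mid-term attendance here is a post-treatment variable shaped by the teaching method; conditioning on it would introduce bias rather than remove it. The overall comparison is the causal one.
The causal difference is the pooled difference: 0.521 − 0.674 = -0.153.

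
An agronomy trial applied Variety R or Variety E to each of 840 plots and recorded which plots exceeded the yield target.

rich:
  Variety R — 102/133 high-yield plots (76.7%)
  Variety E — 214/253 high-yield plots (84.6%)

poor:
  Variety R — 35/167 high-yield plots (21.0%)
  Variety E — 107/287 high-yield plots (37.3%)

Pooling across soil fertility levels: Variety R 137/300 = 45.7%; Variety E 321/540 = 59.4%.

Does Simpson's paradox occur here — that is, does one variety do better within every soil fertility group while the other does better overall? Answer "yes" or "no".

no

Within each soil fertility level (rich 76.7% vs 84.6%; poor 21.0% vs 37.3%), Variety E has the higher rate every time. Pooled: 45.7% vs 59.4% — Variety E has the higher rate overall. They agree.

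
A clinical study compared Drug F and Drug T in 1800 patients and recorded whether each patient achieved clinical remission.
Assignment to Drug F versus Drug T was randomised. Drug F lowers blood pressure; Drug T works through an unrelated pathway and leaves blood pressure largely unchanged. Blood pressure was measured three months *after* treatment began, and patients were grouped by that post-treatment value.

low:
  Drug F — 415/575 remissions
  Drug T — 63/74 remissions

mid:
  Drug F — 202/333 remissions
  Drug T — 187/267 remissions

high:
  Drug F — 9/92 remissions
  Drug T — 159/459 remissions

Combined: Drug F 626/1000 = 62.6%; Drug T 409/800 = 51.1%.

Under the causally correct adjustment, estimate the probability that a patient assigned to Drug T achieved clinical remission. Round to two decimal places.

0.51

The distribution of blood pressure is itself part of what the drug does — it is an intermediate outcome. Holding it fixed would remove that part of the effect; the total effect is the pooled difference.
So P(outcome | do(Drug T)) is just the pooled rate for Drug T: 409/800 = 0.511.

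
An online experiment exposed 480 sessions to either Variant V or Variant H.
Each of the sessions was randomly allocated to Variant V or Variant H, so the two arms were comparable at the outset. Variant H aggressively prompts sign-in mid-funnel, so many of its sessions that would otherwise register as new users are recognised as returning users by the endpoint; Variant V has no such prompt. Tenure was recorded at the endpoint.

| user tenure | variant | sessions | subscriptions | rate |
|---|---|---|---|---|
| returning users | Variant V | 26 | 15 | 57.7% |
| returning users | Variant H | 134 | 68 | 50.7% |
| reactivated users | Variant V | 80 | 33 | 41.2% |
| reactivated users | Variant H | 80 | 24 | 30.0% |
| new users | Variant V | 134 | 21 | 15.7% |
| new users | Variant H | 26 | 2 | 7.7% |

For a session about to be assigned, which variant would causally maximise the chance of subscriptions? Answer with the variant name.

Variant H

Variant V is higher inside every user tenure stratum but Variant H is higher in aggregate. Whether to stratify depends on how user tenure relates to the variant.
User tenure here is a post-treatment variable shaped by the variant; conditioning on it would introduce bias rather than remove it. The overall comparison is the causal one.
Pooled: Variant V 28.7% vs Variant H 39.2%; Variant H is higher overall.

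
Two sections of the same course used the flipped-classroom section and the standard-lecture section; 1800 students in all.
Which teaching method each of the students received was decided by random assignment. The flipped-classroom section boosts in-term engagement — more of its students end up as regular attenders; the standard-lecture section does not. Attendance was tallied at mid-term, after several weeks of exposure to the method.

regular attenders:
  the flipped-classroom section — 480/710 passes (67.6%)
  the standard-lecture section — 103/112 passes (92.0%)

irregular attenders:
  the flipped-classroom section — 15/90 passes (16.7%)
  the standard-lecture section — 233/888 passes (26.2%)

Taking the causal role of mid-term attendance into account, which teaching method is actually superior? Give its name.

Because the teaching method influences mid-term attendance, mid-term attendance is a post-treatment mediator, not a confounder. Stratifying on it would bias the estimate; the causal effect is the crude pooled difference.
Pooled: the flipped-classroom section 61.9% vs the standard-lecture section 33.6%; the flipped-classroom section is higher overall.

the flipped-classroom section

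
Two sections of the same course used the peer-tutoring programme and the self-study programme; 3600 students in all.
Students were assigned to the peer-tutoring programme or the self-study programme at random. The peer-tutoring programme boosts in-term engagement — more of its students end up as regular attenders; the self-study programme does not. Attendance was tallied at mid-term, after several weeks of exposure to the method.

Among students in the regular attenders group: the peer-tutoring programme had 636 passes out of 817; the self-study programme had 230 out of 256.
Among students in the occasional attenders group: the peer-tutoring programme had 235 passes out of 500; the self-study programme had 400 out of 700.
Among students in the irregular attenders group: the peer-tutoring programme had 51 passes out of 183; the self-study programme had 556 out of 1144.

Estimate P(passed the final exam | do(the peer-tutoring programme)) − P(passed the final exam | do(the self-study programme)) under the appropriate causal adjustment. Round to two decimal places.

The stratified and pooled comparisons disagree (the self-study programme wins within each mid-term attendance; the peer-tutoring programme wins overall), so the answer turns on the causal role of mid-term attendance.
Mid-term attendance here is a post-treatment variable shaped by the teaching method; conditioning on it would introduce bias rather than remove it. The overall comparison is the causal one.
The causal difference is the pooled difference: 0.615 − 0.565 = +0.050.

+0.05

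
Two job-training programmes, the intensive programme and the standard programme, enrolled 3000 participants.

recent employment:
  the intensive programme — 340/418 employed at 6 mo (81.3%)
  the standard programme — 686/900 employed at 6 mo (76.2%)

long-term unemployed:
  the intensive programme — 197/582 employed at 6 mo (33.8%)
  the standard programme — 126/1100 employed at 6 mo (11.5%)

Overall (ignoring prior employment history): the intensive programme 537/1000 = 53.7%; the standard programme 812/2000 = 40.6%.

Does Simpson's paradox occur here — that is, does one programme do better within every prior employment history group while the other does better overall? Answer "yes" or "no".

no

Within each prior employment history level (recent employment 81.3% vs 76.2%; long-term unemployed 33.8% vs 11.5%), the intensive programme has the higher rate every time. Pooled: 53.7% vs 40.6% — the intensive programme has the higher rate overall. They agree.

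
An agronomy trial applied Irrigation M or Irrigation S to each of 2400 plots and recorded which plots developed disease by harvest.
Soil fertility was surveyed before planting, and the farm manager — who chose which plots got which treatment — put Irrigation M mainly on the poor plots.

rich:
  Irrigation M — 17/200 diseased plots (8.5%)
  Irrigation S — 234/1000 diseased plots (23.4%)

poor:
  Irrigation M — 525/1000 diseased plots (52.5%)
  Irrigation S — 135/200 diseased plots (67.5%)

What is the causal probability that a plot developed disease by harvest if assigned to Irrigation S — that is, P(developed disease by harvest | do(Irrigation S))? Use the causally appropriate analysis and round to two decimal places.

Nothing the irrigation does changes soil fertility; the imbalance is an allocation artefact. With soil fertility also predicting the outcome, the pooled figure is confounded, and the within-stratum comparison is the causal one.
Standardising Irrigation S to the population soil fertility mix: 0.500·234/1000 + 0.500·135/200 = 0.455.

0.45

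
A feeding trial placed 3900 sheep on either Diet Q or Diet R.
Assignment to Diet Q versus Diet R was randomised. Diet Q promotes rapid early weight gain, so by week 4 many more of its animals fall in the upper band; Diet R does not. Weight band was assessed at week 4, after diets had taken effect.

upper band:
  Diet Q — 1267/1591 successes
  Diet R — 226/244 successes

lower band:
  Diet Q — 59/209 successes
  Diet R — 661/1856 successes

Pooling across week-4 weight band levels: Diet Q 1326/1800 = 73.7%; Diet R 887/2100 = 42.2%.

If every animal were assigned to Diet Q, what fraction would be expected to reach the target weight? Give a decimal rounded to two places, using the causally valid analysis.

0.74

The week-4 weight band-specific comparison favours Diet R throughout, but the pooled figures favour Diet Q. The question is whether to condition on week-4 weight band.
Week-4 weight band is downstream of the diet. One should not condition on a consequence of treatment, so the overall rates are the right comparison.
So P(outcome | do(Diet Q)) is just the pooled rate for Diet Q: 1326/1800 = 0.737.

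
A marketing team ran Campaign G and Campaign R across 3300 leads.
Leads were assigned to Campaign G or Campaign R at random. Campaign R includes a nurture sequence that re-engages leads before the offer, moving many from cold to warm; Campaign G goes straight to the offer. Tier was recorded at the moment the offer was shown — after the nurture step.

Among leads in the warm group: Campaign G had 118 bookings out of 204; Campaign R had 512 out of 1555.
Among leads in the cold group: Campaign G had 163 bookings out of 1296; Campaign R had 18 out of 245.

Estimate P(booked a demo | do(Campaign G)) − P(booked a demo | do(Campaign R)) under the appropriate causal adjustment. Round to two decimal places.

-0.11

Stratifying would compare campaigns among leads the campaigns themselves sorted into engagement tier groups — a form of selection on an intermediate. The unconditioned pooled rates give the total causal effect.
The causal difference is the pooled difference: 0.187 − 0.294 = -0.107.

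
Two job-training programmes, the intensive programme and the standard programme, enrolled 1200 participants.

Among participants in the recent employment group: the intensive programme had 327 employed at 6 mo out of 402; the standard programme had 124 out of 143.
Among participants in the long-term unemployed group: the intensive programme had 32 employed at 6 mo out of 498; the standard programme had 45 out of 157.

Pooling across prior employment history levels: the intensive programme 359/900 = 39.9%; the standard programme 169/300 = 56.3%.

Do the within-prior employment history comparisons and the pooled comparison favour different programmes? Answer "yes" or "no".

no

Within each prior employment history level (recent employment 81.3% vs 86.7%; long-term unemployed 6.4% vs 28.7%), the standard programme has the higher rate every time. Pooled: 39.9% vs 56.3% — the standard programme has the higher rate overall. They agree.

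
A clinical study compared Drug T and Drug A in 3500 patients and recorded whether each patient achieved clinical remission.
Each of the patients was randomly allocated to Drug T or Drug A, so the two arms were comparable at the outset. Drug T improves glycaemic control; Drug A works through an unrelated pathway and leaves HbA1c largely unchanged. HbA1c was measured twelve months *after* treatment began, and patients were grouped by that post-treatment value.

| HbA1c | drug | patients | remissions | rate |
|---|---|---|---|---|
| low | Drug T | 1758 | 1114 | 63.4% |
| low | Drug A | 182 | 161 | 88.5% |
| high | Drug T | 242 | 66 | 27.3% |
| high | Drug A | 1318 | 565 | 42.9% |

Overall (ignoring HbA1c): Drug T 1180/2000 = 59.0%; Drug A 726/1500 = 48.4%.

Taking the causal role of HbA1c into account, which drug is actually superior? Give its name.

The HbA1c-specific comparison favours Drug A throughout, but the pooled figures favour Drug T. The question is whether to condition on HbA1c.
The distribution of HbA1c is itself part of what the drug does — it is an intermediate outcome. Holding it fixed would remove that part of the effect; the total effect is the pooled difference.
Pooled: Drug T 59.0% vs Drug A 48.4%; Drug T is higher overall.

Drug T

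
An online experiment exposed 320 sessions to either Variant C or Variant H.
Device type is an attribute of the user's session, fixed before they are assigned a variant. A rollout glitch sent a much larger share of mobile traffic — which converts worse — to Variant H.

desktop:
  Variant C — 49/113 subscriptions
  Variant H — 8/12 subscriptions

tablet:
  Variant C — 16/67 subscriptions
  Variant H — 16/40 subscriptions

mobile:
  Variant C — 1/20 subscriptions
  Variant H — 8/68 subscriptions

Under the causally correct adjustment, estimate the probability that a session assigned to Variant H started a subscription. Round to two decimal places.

0.43

Device type differs across variants for reasons unrelated to any effect of the variant itself, and it separately predicts the outcome — a classic confounder. We must compare within device type levels.
Standardising Variant H to the population device type mix: 0.391·8/12 + 0.334·16/40 + 0.275·8/68 = 0.427.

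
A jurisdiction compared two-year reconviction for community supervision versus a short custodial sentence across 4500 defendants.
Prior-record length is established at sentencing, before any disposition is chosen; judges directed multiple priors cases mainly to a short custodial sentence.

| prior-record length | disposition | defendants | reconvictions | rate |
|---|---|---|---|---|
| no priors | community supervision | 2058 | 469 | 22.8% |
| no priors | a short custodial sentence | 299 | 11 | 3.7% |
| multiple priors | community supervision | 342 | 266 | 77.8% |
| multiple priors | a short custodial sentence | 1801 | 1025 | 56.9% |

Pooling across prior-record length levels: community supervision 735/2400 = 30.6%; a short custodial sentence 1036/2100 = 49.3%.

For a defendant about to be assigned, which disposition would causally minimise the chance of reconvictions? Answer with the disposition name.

The imbalance in prior-record length arose from how defendants were allocated, not from anything the disposition did; and prior-record length independently affects the outcome. The pooled gap is confounded — condition on prior-record length.
Within each level — no priors: 22.8% vs 3.7%; multiple priors: 77.8% vs 56.9% — a short custodial sentence is lower every time.

a short custodial sentence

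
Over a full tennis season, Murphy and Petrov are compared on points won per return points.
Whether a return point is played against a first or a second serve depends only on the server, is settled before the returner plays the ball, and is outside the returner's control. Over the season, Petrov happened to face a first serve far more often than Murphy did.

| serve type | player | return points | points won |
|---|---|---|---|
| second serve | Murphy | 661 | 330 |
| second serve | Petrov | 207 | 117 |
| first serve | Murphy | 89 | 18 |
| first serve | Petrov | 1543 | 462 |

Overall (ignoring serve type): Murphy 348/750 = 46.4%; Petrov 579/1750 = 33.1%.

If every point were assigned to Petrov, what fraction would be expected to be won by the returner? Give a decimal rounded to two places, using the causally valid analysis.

Petrov is higher inside every serve type stratum but Murphy is higher in aggregate. Whether to stratify depends on how serve type relates to the player.
Nothing the player does changes serve type; the imbalance is an allocation artefact. With serve type also predicting the outcome, the pooled figure is confounded, and the within-stratum comparison is the causal one.
Standardising Petrov to the population serve type mix: 0.347·117/207 + 0.653·462/1543 = 0.392.

0.39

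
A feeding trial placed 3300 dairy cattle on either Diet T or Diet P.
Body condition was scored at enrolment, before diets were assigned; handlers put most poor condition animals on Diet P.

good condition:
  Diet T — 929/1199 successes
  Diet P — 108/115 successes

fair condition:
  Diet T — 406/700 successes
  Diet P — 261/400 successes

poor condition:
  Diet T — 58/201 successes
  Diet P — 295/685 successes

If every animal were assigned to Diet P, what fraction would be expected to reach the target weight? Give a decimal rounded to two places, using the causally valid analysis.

Here starting body condition is a common cause — it drives both which diet a case falls under and the outcome. The crude comparison mixes populations; the stratum-specific rates are the causally relevant ones.
Standardising Diet P to the population starting body condition mix: 0.398·108/115 + 0.333·261/400 + 0.268·295/685 = 0.707.

0.71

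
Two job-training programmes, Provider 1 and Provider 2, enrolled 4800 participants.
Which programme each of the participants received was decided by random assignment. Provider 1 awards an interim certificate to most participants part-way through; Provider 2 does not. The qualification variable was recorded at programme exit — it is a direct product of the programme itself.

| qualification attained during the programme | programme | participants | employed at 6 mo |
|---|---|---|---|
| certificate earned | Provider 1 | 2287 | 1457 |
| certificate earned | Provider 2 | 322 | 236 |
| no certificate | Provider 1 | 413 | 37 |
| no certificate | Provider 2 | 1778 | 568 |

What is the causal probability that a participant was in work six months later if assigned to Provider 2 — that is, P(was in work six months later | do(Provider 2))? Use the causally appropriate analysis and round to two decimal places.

0.38

Within every qualification attained during the programme level Provider 2 has the higher rate, yet pooled Provider 1 does — Simpson's reversal.
Qualification attained during the programme is downstream of the programme. One should not condition on a consequence of treatment, so the overall rates are the right comparison.
So P(outcome | do(Provider 2)) is just the pooled rate for Provider 2: 804/2100 = 0.383.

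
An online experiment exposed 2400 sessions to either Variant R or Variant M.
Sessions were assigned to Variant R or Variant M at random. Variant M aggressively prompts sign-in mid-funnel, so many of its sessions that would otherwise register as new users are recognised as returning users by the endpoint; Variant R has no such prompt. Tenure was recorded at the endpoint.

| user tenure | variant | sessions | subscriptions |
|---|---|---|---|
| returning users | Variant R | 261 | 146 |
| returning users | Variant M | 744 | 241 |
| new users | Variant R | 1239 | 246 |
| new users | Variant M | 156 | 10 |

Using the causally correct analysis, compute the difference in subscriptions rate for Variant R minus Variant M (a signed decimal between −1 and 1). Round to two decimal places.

-0.02

Within every user tenure level Variant R has the higher rate, yet pooled Variant M does — Simpson's reversal.
Stratifying would compare variants among sessions the variants themselves sorted into user tenure groups — a form of selection on an intermediate. The unconditioned pooled rates give the total causal effect.
The causal difference is the pooled difference: 0.261 − 0.279 = -0.018.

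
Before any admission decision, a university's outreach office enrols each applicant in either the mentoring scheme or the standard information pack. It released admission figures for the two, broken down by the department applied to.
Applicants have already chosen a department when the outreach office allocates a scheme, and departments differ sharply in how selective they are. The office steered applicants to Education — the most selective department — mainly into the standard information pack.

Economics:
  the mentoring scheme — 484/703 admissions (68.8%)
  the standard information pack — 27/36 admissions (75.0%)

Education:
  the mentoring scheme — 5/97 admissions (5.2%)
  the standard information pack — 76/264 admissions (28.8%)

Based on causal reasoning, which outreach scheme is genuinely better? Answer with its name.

The stratified and pooled comparisons disagree (the standard information pack wins within each department; the mentoring scheme wins overall), so the answer turns on the causal role of department.
Department satisfies the back-door criterion: it is not a descendant of the outreach scheme, and it blocks the spurious path from outreach scheme to outcome. Adjusting for it (i.e., using the within-department rates) gives the causal effect.
Within each level — Economics: 68.8% vs 75.0%; Education: 5.2% vs 28.8% — the standard information pack is higher every time.

the standard information pack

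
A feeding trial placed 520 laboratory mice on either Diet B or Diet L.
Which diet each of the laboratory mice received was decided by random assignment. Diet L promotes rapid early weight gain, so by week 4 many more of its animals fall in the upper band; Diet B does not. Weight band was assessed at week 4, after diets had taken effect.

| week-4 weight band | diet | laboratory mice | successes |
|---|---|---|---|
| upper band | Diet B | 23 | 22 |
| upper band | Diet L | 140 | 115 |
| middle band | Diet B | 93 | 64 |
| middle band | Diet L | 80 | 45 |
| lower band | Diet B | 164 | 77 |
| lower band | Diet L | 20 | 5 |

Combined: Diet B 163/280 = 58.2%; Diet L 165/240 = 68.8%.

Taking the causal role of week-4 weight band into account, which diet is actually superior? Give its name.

Week-4 weight band is downstream of the diet. One should not condition on a consequence of treatment, so the overall rates are the right comparison.
Pooled: Diet B 58.2% vs Diet L 68.8%; Diet L is higher overall.

Diet L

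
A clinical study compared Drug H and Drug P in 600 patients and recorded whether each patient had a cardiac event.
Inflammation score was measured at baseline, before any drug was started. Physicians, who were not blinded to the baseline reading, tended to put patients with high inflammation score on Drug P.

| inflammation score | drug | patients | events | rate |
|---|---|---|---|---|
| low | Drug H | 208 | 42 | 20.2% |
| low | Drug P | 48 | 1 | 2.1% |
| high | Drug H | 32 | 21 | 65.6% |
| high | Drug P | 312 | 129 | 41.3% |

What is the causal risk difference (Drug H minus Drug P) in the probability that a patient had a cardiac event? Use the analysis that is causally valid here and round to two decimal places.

The imbalance in inflammation score arose from how patients were allocated, not from anything the drug did; and inflammation score independently affects the outcome. The pooled gap is confounded — condition on inflammation score.
Adjusting over the population distribution of inflammation score: 0.427·(0.202−0.021) + 0.573·(0.656−0.413) = +0.216.

+0.22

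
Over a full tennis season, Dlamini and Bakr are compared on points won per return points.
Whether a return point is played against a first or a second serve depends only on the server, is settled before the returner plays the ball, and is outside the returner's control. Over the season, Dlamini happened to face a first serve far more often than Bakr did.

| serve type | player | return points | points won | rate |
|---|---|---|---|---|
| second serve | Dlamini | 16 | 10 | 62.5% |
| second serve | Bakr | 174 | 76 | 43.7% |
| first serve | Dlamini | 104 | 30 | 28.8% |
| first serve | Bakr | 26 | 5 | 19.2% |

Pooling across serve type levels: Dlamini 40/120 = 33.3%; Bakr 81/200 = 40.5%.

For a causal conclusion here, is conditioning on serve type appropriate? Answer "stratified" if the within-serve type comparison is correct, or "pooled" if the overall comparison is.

stratified

Serve type is set before the player has any effect — it is not caused by the player — and it independently drives the outcome. That makes it a confounder, so the causal comparison is within serve type levels.
Within each level — second serve: 62.5% vs 43.7%; first serve: 28.8% vs 19.2% — Dlamini is higher every time.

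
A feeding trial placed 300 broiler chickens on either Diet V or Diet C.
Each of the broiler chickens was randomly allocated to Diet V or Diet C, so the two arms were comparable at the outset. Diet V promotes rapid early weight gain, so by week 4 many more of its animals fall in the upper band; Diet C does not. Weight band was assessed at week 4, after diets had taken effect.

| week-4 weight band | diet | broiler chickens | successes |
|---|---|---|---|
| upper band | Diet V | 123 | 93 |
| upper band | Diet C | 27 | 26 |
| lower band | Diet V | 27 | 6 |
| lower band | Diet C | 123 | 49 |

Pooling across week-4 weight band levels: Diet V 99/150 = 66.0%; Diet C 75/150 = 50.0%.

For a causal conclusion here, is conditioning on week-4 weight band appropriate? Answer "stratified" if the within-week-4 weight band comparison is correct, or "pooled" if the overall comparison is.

Week-4 weight band here is a post-treatment variable shaped by the diet; conditioning on it would introduce bias rather than remove it. The overall comparison is the causal one.
Pooled: Diet V 66.0% vs Diet C 50.0%; Diet V is higher overall.

pooled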